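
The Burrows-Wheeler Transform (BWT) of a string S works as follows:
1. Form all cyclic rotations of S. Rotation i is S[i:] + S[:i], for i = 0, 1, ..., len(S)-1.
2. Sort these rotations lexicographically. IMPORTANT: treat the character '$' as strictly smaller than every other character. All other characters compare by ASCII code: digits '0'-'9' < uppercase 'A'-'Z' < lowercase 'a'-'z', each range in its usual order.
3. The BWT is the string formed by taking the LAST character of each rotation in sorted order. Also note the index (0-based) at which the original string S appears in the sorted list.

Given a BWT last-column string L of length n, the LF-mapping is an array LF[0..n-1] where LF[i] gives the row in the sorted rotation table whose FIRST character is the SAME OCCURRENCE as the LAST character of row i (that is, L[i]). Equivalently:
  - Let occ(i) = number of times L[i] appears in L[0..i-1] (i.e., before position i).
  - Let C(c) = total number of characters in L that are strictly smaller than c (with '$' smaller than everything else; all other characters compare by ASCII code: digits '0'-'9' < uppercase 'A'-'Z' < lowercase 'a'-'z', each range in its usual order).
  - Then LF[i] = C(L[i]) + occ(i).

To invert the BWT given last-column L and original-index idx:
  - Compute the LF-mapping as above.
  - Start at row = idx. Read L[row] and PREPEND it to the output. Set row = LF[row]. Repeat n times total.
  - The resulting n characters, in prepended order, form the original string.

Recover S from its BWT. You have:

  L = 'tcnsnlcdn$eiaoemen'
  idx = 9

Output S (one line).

LF mapping: 17 2 11 16 12 9 3 4 13 0 5 8 1 15 6 10 7 14
Walk LF starting at row 9, prepending L[row]:
  step 1: row=9, L[9]='$', prepend. Next row=LF[9]=0
  step 2: row=0, L[0]='t', prepend. Next row=LF[0]=17
  step 3: row=17, L[17]='n', prepend. Next row=LF[17]=14
  step 4: row=14, L[14]='e', prepend. Next row=LF[14]=6
  step 5: row=6, L[6]='c', prepend. Next row=LF[6]=3
  step 6: row=3, L[3]='s', prepend. Next row=LF[3]=16
  step 7: row=16, L[16]='e', prepend. Next row=LF[16]=7
  step 8: row=7, L[7]='d', prepend. Next row=LF[7]=4
  step 9: row=4, L[4]='n', prepend. Next row=LF[4]=12
  step 10: row=12, L[12]='a', prepend. Next row=LF[12]=1
  step 11: row=1, L[1]='c', prepend. Next row=LF[1]=2
  step 12: row=2, L[2]='n', prepend. Next row=LF[2]=11
  step 13: row=11, L[11]='i', prepend. Next row=LF[11]=8
  step 14: row=8, L[8]='n', prepend. Next row=LF[8]=13
  step 15: row=13, L[13]='o', prepend. Next row=LF[13]=15
  step 16: row=15, L[15]='m', prepend. Next row=LF[15]=10
  step 17: row=10, L[10]='e', prepend. Next row=LF[10]=5
  step 18: row=5, L[5]='l', prepend. Next row=LF[5]=9
Reversed output: lemonincandescent$

Answer: lemonincandescent$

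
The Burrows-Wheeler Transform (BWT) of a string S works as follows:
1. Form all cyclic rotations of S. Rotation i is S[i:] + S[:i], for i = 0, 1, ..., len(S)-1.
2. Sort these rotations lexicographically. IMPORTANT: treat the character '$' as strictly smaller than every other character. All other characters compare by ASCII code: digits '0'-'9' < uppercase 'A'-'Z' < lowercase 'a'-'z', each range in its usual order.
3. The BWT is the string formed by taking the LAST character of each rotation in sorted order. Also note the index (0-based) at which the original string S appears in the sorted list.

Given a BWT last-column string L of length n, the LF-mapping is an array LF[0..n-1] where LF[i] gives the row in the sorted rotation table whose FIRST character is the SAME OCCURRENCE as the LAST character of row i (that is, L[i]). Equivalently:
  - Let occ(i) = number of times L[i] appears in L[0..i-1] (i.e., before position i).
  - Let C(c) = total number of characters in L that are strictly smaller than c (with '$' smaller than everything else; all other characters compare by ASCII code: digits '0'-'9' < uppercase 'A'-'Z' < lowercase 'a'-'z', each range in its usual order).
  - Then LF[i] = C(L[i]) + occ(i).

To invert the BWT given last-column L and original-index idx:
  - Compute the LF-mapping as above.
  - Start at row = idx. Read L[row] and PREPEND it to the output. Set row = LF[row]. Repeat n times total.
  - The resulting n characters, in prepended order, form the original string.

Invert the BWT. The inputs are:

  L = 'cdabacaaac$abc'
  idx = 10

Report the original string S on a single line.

LF mapping: 9 13 1 7 2 10 3 4 5 11 0 6 8 12
Walk LF starting at row 10, prepending L[row]:
  step 1: row=10, L[10]='$', prepend. Next row=LF[10]=0
  step 2: row=0, L[0]='c', prepend. Next row=LF[0]=9
  step 3: row=9, L[9]='c', prepend. Next row=LF[9]=11
  step 4: row=11, L[11]='a', prepend. Next row=LF[11]=6
  step 5: row=6, L[6]='a', prepend. Next row=LF[6]=3
  step 6: row=3, L[3]='b', prepend. Next row=LF[3]=7
  step 7: row=7, L[7]='a', prepend. Next row=LF[7]=4
  step 8: row=4, L[4]='a', prepend. Next row=LF[4]=2
  step 9: row=2, L[2]='a', prepend. Next row=LF[2]=1
  step 10: row=1, L[1]='d', prepend. Next row=LF[1]=13
  step 11: row=13, L[13]='c', prepend. Next row=LF[13]=12
  step 12: row=12, L[12]='b', prepend. Next row=LF[12]=8
  step 13: row=8, L[8]='a', prepend. Next row=LF[8]=5
  step 14: row=5, L[5]='c', prepend. Next row=LF[5]=10
Reversed output: cabcdaaabaacc$

Answer: cabcdaaabaacc$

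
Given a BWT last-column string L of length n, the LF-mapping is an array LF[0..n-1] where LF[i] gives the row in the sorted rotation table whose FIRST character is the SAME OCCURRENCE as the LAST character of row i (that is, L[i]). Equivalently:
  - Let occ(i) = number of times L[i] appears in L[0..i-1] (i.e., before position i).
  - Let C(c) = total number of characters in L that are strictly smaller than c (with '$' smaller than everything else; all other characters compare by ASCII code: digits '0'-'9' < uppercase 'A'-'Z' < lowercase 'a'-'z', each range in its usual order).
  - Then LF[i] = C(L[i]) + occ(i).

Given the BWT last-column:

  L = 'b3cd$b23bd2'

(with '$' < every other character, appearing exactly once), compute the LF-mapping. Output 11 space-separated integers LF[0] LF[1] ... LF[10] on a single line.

Answer: 5 3 8 9 0 6 1 4 7 10 2

Derivation:
Char counts: '$':1, '2':2, '3':2, 'b':3, 'c':1, 'd':2
C (first-col start): C('$')=0, C('2')=1, C('3')=3, C('b')=5, C('c')=8, C('d')=9
L[0]='b': occ=0, LF[0]=C('b')+0=5+0=5
L[1]='3': occ=0, LF[1]=C('3')+0=3+0=3
L[2]='c': occ=0, LF[2]=C('c')+0=8+0=8
L[3]='d': occ=0, LF[3]=C('d')+0=9+0=9
L[4]='$': occ=0, LF[4]=C('$')+0=0+0=0
L[5]='b': occ=1, LF[5]=C('b')+1=5+1=6
L[6]='2': occ=0, LF[6]=C('2')+0=1+0=1
L[7]='3': occ=1, LF[7]=C('3')+1=3+1=4
L[8]='b': occ=2, LF[8]=C('b')+2=5+2=7
L[9]='d': occ=1, LF[9]=C('d')+1=9+1=10
L[10]='2': occ=1, LF[10]=C('2')+1=1+1=2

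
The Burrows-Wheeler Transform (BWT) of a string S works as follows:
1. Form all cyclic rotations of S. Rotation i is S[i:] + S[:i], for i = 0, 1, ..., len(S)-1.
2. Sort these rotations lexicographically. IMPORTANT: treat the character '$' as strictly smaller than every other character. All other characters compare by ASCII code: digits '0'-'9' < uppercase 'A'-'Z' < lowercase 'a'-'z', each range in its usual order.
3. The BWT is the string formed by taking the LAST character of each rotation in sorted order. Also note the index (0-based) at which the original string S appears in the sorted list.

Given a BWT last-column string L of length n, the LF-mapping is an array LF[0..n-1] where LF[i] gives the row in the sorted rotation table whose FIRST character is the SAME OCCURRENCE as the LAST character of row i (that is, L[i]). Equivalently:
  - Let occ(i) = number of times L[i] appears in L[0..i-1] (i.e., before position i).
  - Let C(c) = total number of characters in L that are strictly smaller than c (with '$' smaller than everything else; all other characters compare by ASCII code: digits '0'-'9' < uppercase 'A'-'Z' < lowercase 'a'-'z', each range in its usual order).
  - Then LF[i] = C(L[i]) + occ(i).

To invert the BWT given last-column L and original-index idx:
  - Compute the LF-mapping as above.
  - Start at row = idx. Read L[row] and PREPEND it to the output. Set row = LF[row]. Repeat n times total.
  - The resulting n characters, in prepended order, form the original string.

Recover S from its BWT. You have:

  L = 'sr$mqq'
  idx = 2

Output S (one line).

Answer: qrmqs$

Derivation:
LF mapping: 5 4 0 1 2 3
Walk LF starting at row 2, prepending L[row]:
  step 1: row=2, L[2]='$', prepend. Next row=LF[2]=0
  step 2: row=0, L[0]='s', prepend. Next row=LF[0]=5
  step 3: row=5, L[5]='q', prepend. Next row=LF[5]=3
  step 4: row=3, L[3]='m', prepend. Next row=LF[3]=1
  step 5: row=1, L[1]='r', prepend. Next row=LF[1]=4
  step 6: row=4, L[4]='q', prepend. Next row=LF[4]=2
Reversed output: qrmqs$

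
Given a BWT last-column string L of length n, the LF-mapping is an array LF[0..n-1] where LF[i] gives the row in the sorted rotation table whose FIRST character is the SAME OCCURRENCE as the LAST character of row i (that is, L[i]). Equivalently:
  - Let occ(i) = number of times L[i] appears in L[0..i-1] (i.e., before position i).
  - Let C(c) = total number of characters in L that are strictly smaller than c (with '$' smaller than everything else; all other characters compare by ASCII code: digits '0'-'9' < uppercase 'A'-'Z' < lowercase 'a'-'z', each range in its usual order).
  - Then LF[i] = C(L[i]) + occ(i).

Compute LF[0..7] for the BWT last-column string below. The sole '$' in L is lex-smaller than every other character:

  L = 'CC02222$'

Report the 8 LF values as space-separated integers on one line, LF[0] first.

Answer: 6 7 1 2 3 4 5 0

Derivation:
Char counts: '$':1, '0':1, '2':4, 'C':2
C (first-col start): C('$')=0, C('0')=1, C('2')=2, C('C')=6
L[0]='C': occ=0, LF[0]=C('C')+0=6+0=6
L[1]='C': occ=1, LF[1]=C('C')+1=6+1=7
L[2]='0': occ=0, LF[2]=C('0')+0=1+0=1
L[3]='2': occ=0, LF[3]=C('2')+0=2+0=2
L[4]='2': occ=1, LF[4]=C('2')+1=2+1=3
L[5]='2': occ=2, LF[5]=C('2')+2=2+2=4
L[6]='2': occ=3, LF[6]=C('2')+3=2+3=5
L[7]='$': occ=0, LF[7]=C('$')+0=0+0=0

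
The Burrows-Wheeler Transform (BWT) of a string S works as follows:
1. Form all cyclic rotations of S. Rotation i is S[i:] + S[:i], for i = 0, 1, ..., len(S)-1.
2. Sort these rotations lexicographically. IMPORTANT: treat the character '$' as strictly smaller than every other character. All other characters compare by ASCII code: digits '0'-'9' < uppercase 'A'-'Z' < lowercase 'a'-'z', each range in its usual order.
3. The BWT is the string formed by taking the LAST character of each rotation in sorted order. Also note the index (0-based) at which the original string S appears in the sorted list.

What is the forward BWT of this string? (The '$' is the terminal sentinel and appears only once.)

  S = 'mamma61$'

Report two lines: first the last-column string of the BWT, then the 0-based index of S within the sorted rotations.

All 8 rotations (rotation i = S[i:]+S[:i]):
  rot[0] = mamma61$
  rot[1] = amma61$m
  rot[2] = mma61$ma
  rot[3] = ma61$mam
  rot[4] = a61$mamm
  rot[5] = 61$mamma
  rot[6] = 1$mamma6
  rot[7] = $mamma61
Sorted (with $ < everything):
  sorted[0] = $mamma61  (last char: '1')
  sorted[1] = 1$mamma6  (last char: '6')
  sorted[2] = 61$mamma  (last char: 'a')
  sorted[3] = a61$mamm  (last char: 'm')
  sorted[4] = amma61$m  (last char: 'm')
  sorted[5] = ma61$mam  (last char: 'm')
  sorted[6] = mamma61$  (last char: '$')
  sorted[7] = mma61$ma  (last char: 'a')
Last column: 16ammm$a
Original string S is at sorted index 6

Answer: 16ammm$a
6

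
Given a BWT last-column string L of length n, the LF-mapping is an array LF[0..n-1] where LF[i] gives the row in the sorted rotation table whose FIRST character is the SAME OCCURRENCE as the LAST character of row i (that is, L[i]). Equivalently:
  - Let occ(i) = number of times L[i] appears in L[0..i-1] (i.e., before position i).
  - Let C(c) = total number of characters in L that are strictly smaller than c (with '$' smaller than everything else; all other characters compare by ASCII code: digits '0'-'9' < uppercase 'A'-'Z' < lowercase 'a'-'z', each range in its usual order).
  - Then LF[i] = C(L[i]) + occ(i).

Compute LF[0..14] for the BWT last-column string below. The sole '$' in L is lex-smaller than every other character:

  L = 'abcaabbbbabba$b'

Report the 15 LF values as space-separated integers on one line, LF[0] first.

Char counts: '$':1, 'a':5, 'b':8, 'c':1
C (first-col start): C('$')=0, C('a')=1, C('b')=6, C('c')=14
L[0]='a': occ=0, LF[0]=C('a')+0=1+0=1
L[1]='b': occ=0, LF[1]=C('b')+0=6+0=6
L[2]='c': occ=0, LF[2]=C('c')+0=14+0=14
L[3]='a': occ=1, LF[3]=C('a')+1=1+1=2
L[4]='a': occ=2, LF[4]=C('a')+2=1+2=3
L[5]='b': occ=1, LF[5]=C('b')+1=6+1=7
L[6]='b': occ=2, LF[6]=C('b')+2=6+2=8
L[7]='b': occ=3, LF[7]=C('b')+3=6+3=9
L[8]='b': occ=4, LF[8]=C('b')+4=6+4=10
L[9]='a': occ=3, LF[9]=C('a')+3=1+3=4
L[10]='b': occ=5, LF[10]=C('b')+5=6+5=11
L[11]='b': occ=6, LF[11]=C('b')+6=6+6=12
L[12]='a': occ=4, LF[12]=C('a')+4=1+4=5
L[13]='$': occ=0, LF[13]=C('$')+0=0+0=0
L[14]='b': occ=7, LF[14]=C('b')+7=6+7=13

Answer: 1 6 14 2 3 7 8 9 10 4 11 12 5 0 13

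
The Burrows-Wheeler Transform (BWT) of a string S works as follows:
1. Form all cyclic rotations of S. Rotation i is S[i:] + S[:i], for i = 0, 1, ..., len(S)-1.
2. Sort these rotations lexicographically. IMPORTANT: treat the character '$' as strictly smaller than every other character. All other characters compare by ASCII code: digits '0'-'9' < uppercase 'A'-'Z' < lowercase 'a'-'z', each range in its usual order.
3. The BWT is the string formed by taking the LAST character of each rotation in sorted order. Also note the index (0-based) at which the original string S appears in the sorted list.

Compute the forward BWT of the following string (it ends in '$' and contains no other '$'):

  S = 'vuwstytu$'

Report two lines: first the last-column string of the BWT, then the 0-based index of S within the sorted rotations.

All 9 rotations (rotation i = S[i:]+S[:i]):
  rot[0] = vuwstytu$
  rot[1] = uwstytu$v
  rot[2] = wstytu$vu
  rot[3] = stytu$vuw
  rot[4] = tytu$vuws
  rot[5] = ytu$vuwst
  rot[6] = tu$vuwsty
  rot[7] = u$vuwstyt
  rot[8] = $vuwstytu
Sorted (with $ < everything):
  sorted[0] = $vuwstytu  (last char: 'u')
  sorted[1] = stytu$vuw  (last char: 'w')
  sorted[2] = tu$vuwsty  (last char: 'y')
  sorted[3] = tytu$vuws  (last char: 's')
  sorted[4] = u$vuwstyt  (last char: 't')
  sorted[5] = uwstytu$v  (last char: 'v')
  sorted[6] = vuwstytu$  (last char: '$')
  sorted[7] = wstytu$vu  (last char: 'u')
  sorted[8] = ytu$vuwst  (last char: 't')
Last column: uwystv$ut
Original string S is at sorted index 6

Answer: uwystv$ut
6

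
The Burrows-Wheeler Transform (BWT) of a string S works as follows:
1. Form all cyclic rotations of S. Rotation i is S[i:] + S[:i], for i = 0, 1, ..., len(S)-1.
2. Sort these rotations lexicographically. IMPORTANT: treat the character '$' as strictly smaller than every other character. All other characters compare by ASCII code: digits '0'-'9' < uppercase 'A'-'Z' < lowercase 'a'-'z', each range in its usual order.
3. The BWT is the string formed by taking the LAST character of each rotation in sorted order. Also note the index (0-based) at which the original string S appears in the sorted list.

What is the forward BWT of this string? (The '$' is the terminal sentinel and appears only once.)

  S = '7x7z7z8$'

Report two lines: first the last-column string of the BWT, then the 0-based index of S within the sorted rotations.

All 8 rotations (rotation i = S[i:]+S[:i]):
  rot[0] = 7x7z7z8$
  rot[1] = x7z7z8$7
  rot[2] = 7z7z8$7x
  rot[3] = z7z8$7x7
  rot[4] = 7z8$7x7z
  rot[5] = z8$7x7z7
  rot[6] = 8$7x7z7z
  rot[7] = $7x7z7z8
Sorted (with $ < everything):
  sorted[0] = $7x7z7z8  (last char: '8')
  sorted[1] = 7x7z7z8$  (last char: '$')
  sorted[2] = 7z7z8$7x  (last char: 'x')
  sorted[3] = 7z8$7x7z  (last char: 'z')
  sorted[4] = 8$7x7z7z  (last char: 'z')
  sorted[5] = x7z7z8$7  (last char: '7')
  sorted[6] = z7z8$7x7  (last char: '7')
  sorted[7] = z8$7x7z7  (last char: '7')
Last column: 8$xzz777
Original string S is at sorted index 1

Answer: 8$xzz777
1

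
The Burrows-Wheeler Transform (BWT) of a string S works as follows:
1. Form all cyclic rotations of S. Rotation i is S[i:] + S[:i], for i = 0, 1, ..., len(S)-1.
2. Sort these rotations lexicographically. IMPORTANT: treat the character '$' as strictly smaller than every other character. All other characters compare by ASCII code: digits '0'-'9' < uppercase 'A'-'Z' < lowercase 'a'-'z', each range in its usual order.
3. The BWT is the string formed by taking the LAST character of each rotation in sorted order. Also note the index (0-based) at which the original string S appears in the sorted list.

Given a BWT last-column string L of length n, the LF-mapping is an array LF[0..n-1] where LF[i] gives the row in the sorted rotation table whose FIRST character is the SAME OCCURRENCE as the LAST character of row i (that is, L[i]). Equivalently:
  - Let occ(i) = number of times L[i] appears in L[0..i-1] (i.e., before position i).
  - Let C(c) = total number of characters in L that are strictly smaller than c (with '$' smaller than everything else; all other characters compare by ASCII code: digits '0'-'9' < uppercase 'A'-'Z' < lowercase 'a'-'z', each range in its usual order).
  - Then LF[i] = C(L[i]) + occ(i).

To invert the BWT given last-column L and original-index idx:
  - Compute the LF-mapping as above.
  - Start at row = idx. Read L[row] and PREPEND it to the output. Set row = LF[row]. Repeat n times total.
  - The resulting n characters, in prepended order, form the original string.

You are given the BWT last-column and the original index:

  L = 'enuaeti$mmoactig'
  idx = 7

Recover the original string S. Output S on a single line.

LF mapping: 4 11 15 1 5 13 7 0 9 10 12 2 3 14 8 6
Walk LF starting at row 7, prepending L[row]:
  step 1: row=7, L[7]='$', prepend. Next row=LF[7]=0
  step 2: row=0, L[0]='e', prepend. Next row=LF[0]=4
  step 3: row=4, L[4]='e', prepend. Next row=LF[4]=5
  step 4: row=5, L[5]='t', prepend. Next row=LF[5]=13
  step 5: row=13, L[13]='t', prepend. Next row=LF[13]=14
  step 6: row=14, L[14]='i', prepend. Next row=LF[14]=8
  step 7: row=8, L[8]='m', prepend. Next row=LF[8]=9
  step 8: row=9, L[9]='m', prepend. Next row=LF[9]=10
  step 9: row=10, L[10]='o', prepend. Next row=LF[10]=12
  step 10: row=12, L[12]='c', prepend. Next row=LF[12]=3
  step 11: row=3, L[3]='a', prepend. Next row=LF[3]=1
  step 12: row=1, L[1]='n', prepend. Next row=LF[1]=11
  step 13: row=11, L[11]='a', prepend. Next row=LF[11]=2
  step 14: row=2, L[2]='u', prepend. Next row=LF[2]=15
  step 15: row=15, L[15]='g', prepend. Next row=LF[15]=6
  step 16: row=6, L[6]='i', prepend. Next row=LF[6]=7
Reversed output: iguanacommittee$

Answer: iguanacommittee$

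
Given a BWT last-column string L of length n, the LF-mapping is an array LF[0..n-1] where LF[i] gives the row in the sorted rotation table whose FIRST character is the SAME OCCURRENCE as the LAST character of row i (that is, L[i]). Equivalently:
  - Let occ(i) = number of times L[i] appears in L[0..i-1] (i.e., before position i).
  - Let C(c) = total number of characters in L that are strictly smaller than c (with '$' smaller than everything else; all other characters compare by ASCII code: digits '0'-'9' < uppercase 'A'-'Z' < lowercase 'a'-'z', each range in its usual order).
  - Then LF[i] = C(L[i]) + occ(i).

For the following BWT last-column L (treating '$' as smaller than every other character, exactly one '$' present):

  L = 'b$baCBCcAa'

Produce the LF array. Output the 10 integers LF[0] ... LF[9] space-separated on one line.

Answer: 7 0 8 5 3 2 4 9 1 6

Derivation:
Char counts: '$':1, 'A':1, 'B':1, 'C':2, 'a':2, 'b':2, 'c':1
C (first-col start): C('$')=0, C('A')=1, C('B')=2, C('C')=3, C('a')=5, C('b')=7, C('c')=9
L[0]='b': occ=0, LF[0]=C('b')+0=7+0=7
L[1]='$': occ=0, LF[1]=C('$')+0=0+0=0
L[2]='b': occ=1, LF[2]=C('b')+1=7+1=8
L[3]='a': occ=0, LF[3]=C('a')+0=5+0=5
L[4]='C': occ=0, LF[4]=C('C')+0=3+0=3
L[5]='B': occ=0, LF[5]=C('B')+0=2+0=2
L[6]='C': occ=1, LF[6]=C('C')+1=3+1=4
L[7]='c': occ=0, LF[7]=C('c')+0=9+0=9
L[8]='A': occ=0, LF[8]=C('A')+0=1+0=1
L[9]='a': occ=1, LF[9]=C('a')+1=5+1=6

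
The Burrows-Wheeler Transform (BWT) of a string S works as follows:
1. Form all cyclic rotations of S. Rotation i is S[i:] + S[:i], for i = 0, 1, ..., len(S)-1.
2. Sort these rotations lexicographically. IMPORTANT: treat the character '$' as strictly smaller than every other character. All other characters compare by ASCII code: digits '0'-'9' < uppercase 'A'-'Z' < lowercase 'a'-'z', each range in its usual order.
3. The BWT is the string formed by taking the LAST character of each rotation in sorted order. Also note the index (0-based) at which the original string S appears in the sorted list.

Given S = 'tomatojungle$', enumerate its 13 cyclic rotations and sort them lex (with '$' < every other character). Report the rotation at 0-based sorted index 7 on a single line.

All 13 rotations (rotation i = S[i:]+S[:i]):
  rot[0] = tomatojungle$
  rot[1] = omatojungle$t
  rot[2] = matojungle$to
  rot[3] = atojungle$tom
  rot[4] = tojungle$toma
  rot[5] = ojungle$tomat
  rot[6] = jungle$tomato
  rot[7] = ungle$tomatoj
  rot[8] = ngle$tomatoju
  rot[9] = gle$tomatojun
  rot[10] = le$tomatojung
  rot[11] = e$tomatojungl
  rot[12] = $tomatojungle
Sorted (with $ < everything):
  sorted[0] = $tomatojungle
  sorted[1] = atojungle$tom
  sorted[2] = e$tomatojungl
  sorted[3] = gle$tomatojun
  sorted[4] = jungle$tomato
  sorted[5] = le$tomatojung
  sorted[6] = matojungle$to
  sorted[7] = ngle$tomatoju
  sorted[8] = ojungle$tomat
  sorted[9] = omatojungle$t
  sorted[10] = tojungle$toma
  sorted[11] = tomatojungle$
  sorted[12] = ungle$tomatoj
sorted[7] = ngle$tomatoju

Answer: ngle$tomatoju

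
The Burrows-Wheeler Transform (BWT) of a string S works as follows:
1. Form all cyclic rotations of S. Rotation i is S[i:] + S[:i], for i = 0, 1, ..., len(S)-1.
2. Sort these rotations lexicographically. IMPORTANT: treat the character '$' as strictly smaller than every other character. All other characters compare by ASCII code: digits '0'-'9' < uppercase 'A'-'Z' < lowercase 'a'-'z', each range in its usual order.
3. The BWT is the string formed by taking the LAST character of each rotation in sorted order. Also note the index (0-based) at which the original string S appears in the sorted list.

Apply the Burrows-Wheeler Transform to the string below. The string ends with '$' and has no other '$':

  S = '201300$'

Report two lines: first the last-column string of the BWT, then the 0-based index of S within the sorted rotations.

All 7 rotations (rotation i = S[i:]+S[:i]):
  rot[0] = 201300$
  rot[1] = 01300$2
  rot[2] = 1300$20
  rot[3] = 300$201
  rot[4] = 00$2013
  rot[5] = 0$20130
  rot[6] = $201300
Sorted (with $ < everything):
  sorted[0] = $201300  (last char: '0')
  sorted[1] = 0$20130  (last char: '0')
  sorted[2] = 00$2013  (last char: '3')
  sorted[3] = 01300$2  (last char: '2')
  sorted[4] = 1300$20  (last char: '0')
  sorted[5] = 201300$  (last char: '$')
  sorted[6] = 300$201  (last char: '1')
Last column: 00320$1
Original string S is at sorted index 5

Answer: 00320$1
5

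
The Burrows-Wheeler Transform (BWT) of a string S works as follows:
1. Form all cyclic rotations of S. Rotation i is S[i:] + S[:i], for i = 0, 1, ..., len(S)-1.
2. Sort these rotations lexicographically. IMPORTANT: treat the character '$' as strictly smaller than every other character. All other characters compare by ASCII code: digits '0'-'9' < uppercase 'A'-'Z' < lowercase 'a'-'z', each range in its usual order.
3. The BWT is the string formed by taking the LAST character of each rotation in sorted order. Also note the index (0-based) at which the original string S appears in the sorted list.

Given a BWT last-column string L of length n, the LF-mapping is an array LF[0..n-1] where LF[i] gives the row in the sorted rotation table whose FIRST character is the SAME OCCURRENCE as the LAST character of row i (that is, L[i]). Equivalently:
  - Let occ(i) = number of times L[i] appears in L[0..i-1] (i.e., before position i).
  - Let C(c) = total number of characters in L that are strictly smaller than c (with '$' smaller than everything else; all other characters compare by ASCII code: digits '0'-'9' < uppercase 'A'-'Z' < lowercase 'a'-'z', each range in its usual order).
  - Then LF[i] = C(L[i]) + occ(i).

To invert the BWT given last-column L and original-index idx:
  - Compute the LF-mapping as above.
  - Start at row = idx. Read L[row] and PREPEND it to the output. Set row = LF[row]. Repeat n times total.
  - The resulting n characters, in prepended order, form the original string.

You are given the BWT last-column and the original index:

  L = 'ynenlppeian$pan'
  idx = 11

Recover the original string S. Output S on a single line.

LF mapping: 14 7 3 8 6 11 12 4 5 1 9 0 13 2 10
Walk LF starting at row 11, prepending L[row]:
  step 1: row=11, L[11]='$', prepend. Next row=LF[11]=0
  step 2: row=0, L[0]='y', prepend. Next row=LF[0]=14
  step 3: row=14, L[14]='n', prepend. Next row=LF[14]=10
  step 4: row=10, L[10]='n', prepend. Next row=LF[10]=9
  step 5: row=9, L[9]='a', prepend. Next row=LF[9]=1
  step 6: row=1, L[1]='n', prepend. Next row=LF[1]=7
  step 7: row=7, L[7]='e', prepend. Next row=LF[7]=4
  step 8: row=4, L[4]='l', prepend. Next row=LF[4]=6
  step 9: row=6, L[6]='p', prepend. Next row=LF[6]=12
  step 10: row=12, L[12]='p', prepend. Next row=LF[12]=13
  step 11: row=13, L[13]='a', prepend. Next row=LF[13]=2
  step 12: row=2, L[2]='e', prepend. Next row=LF[2]=3
  step 13: row=3, L[3]='n', prepend. Next row=LF[3]=8
  step 14: row=8, L[8]='i', prepend. Next row=LF[8]=5
  step 15: row=5, L[5]='p', prepend. Next row=LF[5]=11
Reversed output: pineapplenanny$

Answer: pineapplenanny$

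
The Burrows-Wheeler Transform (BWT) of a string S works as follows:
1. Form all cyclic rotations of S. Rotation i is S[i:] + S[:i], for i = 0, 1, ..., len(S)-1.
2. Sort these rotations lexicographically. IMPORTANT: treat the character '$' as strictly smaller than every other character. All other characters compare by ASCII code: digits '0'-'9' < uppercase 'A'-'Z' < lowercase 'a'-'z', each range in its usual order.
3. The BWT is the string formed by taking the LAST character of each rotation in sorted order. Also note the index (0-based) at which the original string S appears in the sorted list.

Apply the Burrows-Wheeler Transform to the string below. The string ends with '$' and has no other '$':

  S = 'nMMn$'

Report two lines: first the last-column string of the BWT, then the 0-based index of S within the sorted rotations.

Answer: nnMM$
4

Derivation:
All 5 rotations (rotation i = S[i:]+S[:i]):
  rot[0] = nMMn$
  rot[1] = MMn$n
  rot[2] = Mn$nM
  rot[3] = n$nMM
  rot[4] = $nMMn
Sorted (with $ < everything):
  sorted[0] = $nMMn  (last char: 'n')
  sorted[1] = MMn$n  (last char: 'n')
  sorted[2] = Mn$nM  (last char: 'M')
  sorted[3] = n$nMM  (last char: 'M')
  sorted[4] = nMMn$  (last char: '$')
Last column: nnMM$
Original string S is at sorted index 4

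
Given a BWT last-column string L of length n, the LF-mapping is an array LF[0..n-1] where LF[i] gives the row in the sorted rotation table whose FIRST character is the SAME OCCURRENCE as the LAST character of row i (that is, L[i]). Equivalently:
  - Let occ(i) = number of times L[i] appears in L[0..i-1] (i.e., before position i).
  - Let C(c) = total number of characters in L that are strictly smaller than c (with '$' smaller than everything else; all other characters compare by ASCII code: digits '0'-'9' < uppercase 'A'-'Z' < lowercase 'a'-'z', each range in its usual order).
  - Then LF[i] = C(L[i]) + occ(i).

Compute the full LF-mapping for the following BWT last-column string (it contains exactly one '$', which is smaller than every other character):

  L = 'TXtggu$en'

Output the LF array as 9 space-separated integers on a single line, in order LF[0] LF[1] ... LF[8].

Answer: 1 2 7 4 5 8 0 3 6

Derivation:
Char counts: '$':1, 'T':1, 'X':1, 'e':1, 'g':2, 'n':1, 't':1, 'u':1
C (first-col start): C('$')=0, C('T')=1, C('X')=2, C('e')=3, C('g')=4, C('n')=6, C('t')=7, C('u')=8
L[0]='T': occ=0, LF[0]=C('T')+0=1+0=1
L[1]='X': occ=0, LF[1]=C('X')+0=2+0=2
L[2]='t': occ=0, LF[2]=C('t')+0=7+0=7
L[3]='g': occ=0, LF[3]=C('g')+0=4+0=4
L[4]='g': occ=1, LF[4]=C('g')+1=4+1=5
L[5]='u': occ=0, LF[5]=C('u')+0=8+0=8
L[6]='$': occ=0, LF[6]=C('$')+0=0+0=0
L[7]='e': occ=0, LF[7]=C('e')+0=3+0=3
L[8]='n': occ=0, LF[8]=C('n')+0=6+0=6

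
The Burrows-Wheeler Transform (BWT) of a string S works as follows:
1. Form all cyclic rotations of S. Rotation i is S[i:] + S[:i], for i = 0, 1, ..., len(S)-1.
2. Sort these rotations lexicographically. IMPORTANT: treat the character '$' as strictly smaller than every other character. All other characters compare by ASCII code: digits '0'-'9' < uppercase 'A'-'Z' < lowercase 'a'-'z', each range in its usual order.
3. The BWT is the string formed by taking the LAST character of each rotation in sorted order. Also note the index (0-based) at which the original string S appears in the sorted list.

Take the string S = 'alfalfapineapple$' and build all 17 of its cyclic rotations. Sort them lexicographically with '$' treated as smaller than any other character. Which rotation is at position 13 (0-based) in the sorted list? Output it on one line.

All 17 rotations (rotation i = S[i:]+S[:i]):
  rot[0] = alfalfapineapple$
  rot[1] = lfalfapineapple$a
  rot[2] = falfapineapple$al
  rot[3] = alfapineapple$alf
  rot[4] = lfapineapple$alfa
  rot[5] = fapineapple$alfal
  rot[6] = apineapple$alfalf
  rot[7] = pineapple$alfalfa
  rot[8] = ineapple$alfalfap
  rot[9] = neapple$alfalfapi
  rot[10] = eapple$alfalfapin
  rot[11] = apple$alfalfapine
  rot[12] = pple$alfalfapinea
  rot[13] = ple$alfalfapineap
  rot[14] = le$alfalfapineapp
  rot[15] = e$alfalfapineappl
  rot[16] = $alfalfapineapple
Sorted (with $ < everything):
  sorted[0] = $alfalfapineapple
  sorted[1] = alfalfapineapple$
  sorted[2] = alfapineapple$alf
  sorted[3] = apineapple$alfalf
  sorted[4] = apple$alfalfapine
  sorted[5] = e$alfalfapineappl
  sorted[6] = eapple$alfalfapin
  sorted[7] = falfapineapple$al
  sorted[8] = fapineapple$alfal
  sorted[9] = ineapple$alfalfap
  sorted[10] = le$alfalfapineapp
  sorted[11] = lfalfapineapple$a
  sorted[12] = lfapineapple$alfa
  sorted[13] = neapple$alfalfapi
  sorted[14] = pineapple$alfalfa
  sorted[15] = ple$alfalfapineap
  sorted[16] = pple$alfalfapinea
sorted[13] = neapple$alfalfapi

Answer: neapple$alfalfapi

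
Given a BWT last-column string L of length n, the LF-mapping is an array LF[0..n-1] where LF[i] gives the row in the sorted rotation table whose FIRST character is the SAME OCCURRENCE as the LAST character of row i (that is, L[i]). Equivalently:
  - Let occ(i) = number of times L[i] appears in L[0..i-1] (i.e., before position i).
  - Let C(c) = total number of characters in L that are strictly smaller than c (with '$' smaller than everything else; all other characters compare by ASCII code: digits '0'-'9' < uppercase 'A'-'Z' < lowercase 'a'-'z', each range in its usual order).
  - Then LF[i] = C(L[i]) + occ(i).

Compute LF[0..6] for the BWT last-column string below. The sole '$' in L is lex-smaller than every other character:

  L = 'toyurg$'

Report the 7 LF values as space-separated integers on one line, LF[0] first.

Char counts: '$':1, 'g':1, 'o':1, 'r':1, 't':1, 'u':1, 'y':1
C (first-col start): C('$')=0, C('g')=1, C('o')=2, C('r')=3, C('t')=4, C('u')=5, C('y')=6
L[0]='t': occ=0, LF[0]=C('t')+0=4+0=4
L[1]='o': occ=0, LF[1]=C('o')+0=2+0=2
L[2]='y': occ=0, LF[2]=C('y')+0=6+0=6
L[3]='u': occ=0, LF[3]=C('u')+0=5+0=5
L[4]='r': occ=0, LF[4]=C('r')+0=3+0=3
L[5]='g': occ=0, LF[5]=C('g')+0=1+0=1
L[6]='$': occ=0, LF[6]=C('$')+0=0+0=0

Answer: 4 2 6 5 3 1 0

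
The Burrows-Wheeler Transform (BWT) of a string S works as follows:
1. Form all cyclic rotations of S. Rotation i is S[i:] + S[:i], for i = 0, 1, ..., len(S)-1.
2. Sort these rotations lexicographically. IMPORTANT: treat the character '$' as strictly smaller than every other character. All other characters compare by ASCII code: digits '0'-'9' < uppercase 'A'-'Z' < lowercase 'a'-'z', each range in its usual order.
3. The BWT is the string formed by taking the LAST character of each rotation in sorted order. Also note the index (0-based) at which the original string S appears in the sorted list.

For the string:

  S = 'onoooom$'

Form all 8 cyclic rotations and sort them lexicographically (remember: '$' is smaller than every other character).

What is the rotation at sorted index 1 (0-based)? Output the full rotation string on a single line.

Answer: m$onoooo

Derivation:
All 8 rotations (rotation i = S[i:]+S[:i]):
  rot[0] = onoooom$
  rot[1] = noooom$o
  rot[2] = oooom$on
  rot[3] = ooom$ono
  rot[4] = oom$onoo
  rot[5] = om$onooo
  rot[6] = m$onoooo
  rot[7] = $onoooom
Sorted (with $ < everything):
  sorted[0] = $onoooom
  sorted[1] = m$onoooo
  sorted[2] = noooom$o
  sorted[3] = om$onooo
  sorted[4] = onoooom$
  sorted[5] = oom$onoo
  sorted[6] = ooom$ono
  sorted[7] = oooom$on
sorted[1] = m$onoooo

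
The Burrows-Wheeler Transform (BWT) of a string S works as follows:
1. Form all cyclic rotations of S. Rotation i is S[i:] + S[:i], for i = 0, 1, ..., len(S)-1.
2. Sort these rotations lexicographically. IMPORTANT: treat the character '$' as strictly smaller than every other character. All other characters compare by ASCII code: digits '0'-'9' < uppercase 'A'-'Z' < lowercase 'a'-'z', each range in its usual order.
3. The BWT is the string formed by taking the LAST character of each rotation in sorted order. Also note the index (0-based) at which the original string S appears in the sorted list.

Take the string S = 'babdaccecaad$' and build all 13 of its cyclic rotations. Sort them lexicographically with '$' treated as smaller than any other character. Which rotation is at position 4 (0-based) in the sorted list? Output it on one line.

Answer: ad$babdacceca

Derivation:
All 13 rotations (rotation i = S[i:]+S[:i]):
  rot[0] = babdaccecaad$
  rot[1] = abdaccecaad$b
  rot[2] = bdaccecaad$ba
  rot[3] = daccecaad$bab
  rot[4] = accecaad$babd
  rot[5] = ccecaad$babda
  rot[6] = cecaad$babdac
  rot[7] = ecaad$babdacc
  rot[8] = caad$babdacce
  rot[9] = aad$babdaccec
  rot[10] = ad$babdacceca
  rot[11] = d$babdaccecaa
  rot[12] = $babdaccecaad
Sorted (with $ < everything):
  sorted[0] = $babdaccecaad
  sorted[1] = aad$babdaccec
  sorted[2] = abdaccecaad$b
  sorted[3] = accecaad$babd
  sorted[4] = ad$babdacceca
  sorted[5] = babdaccecaad$
  sorted[6] = bdaccecaad$ba
  sorted[7] = caad$babdacce
  sorted[8] = ccecaad$babda
  sorted[9] = cecaad$babdac
  sorted[10] = d$babdaccecaa
  sorted[11] = daccecaad$bab
  sorted[12] = ecaad$babdacc
sorted[4] = ad$babdacceca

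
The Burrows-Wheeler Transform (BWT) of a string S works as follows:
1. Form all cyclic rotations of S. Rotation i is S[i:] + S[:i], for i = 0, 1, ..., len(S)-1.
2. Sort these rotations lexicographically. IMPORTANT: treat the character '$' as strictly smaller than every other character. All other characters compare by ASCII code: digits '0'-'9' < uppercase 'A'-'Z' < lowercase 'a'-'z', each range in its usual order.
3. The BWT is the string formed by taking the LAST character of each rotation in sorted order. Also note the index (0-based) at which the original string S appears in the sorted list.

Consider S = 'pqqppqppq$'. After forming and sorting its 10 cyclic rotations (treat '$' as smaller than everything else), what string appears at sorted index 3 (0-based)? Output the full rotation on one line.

Answer: pq$pqqppqp

Derivation:
All 10 rotations (rotation i = S[i:]+S[:i]):
  rot[0] = pqqppqppq$
  rot[1] = qqppqppq$p
  rot[2] = qppqppq$pq
  rot[3] = ppqppq$pqq
  rot[4] = pqppq$pqqp
  rot[5] = qppq$pqqpp
  rot[6] = ppq$pqqppq
  rot[7] = pq$pqqppqp
  rot[8] = q$pqqppqpp
  rot[9] = $pqqppqppq
Sorted (with $ < everything):
  sorted[0] = $pqqppqppq
  sorted[1] = ppq$pqqppq
  sorted[2] = ppqppq$pqq
  sorted[3] = pq$pqqppqp
  sorted[4] = pqppq$pqqp
  sorted[5] = pqqppqppq$
  sorted[6] = q$pqqppqpp
  sorted[7] = qppq$pqqpp
  sorted[8] = qppqppq$pq
  sorted[9] = qqppqppq$p
sorted[3] = pq$pqqppqp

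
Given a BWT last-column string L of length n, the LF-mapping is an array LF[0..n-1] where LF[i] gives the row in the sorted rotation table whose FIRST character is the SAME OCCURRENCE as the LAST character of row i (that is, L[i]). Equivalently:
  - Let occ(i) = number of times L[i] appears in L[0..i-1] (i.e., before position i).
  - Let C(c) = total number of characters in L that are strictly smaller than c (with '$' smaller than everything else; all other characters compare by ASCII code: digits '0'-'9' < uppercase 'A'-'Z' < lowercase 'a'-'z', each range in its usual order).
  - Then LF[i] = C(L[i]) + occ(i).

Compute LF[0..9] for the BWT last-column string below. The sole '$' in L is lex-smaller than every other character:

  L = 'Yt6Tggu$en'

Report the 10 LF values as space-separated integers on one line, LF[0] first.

Char counts: '$':1, '6':1, 'T':1, 'Y':1, 'e':1, 'g':2, 'n':1, 't':1, 'u':1
C (first-col start): C('$')=0, C('6')=1, C('T')=2, C('Y')=3, C('e')=4, C('g')=5, C('n')=7, C('t')=8, C('u')=9
L[0]='Y': occ=0, LF[0]=C('Y')+0=3+0=3
L[1]='t': occ=0, LF[1]=C('t')+0=8+0=8
L[2]='6': occ=0, LF[2]=C('6')+0=1+0=1
L[3]='T': occ=0, LF[3]=C('T')+0=2+0=2
L[4]='g': occ=0, LF[4]=C('g')+0=5+0=5
L[5]='g': occ=1, LF[5]=C('g')+1=5+1=6
L[6]='u': occ=0, LF[6]=C('u')+0=9+0=9
L[7]='$': occ=0, LF[7]=C('$')+0=0+0=0
L[8]='e': occ=0, LF[8]=C('e')+0=4+0=4
L[9]='n': occ=0, LF[9]=C('n')+0=7+0=7

Answer: 3 8 1 2 5 6 9 0 4 7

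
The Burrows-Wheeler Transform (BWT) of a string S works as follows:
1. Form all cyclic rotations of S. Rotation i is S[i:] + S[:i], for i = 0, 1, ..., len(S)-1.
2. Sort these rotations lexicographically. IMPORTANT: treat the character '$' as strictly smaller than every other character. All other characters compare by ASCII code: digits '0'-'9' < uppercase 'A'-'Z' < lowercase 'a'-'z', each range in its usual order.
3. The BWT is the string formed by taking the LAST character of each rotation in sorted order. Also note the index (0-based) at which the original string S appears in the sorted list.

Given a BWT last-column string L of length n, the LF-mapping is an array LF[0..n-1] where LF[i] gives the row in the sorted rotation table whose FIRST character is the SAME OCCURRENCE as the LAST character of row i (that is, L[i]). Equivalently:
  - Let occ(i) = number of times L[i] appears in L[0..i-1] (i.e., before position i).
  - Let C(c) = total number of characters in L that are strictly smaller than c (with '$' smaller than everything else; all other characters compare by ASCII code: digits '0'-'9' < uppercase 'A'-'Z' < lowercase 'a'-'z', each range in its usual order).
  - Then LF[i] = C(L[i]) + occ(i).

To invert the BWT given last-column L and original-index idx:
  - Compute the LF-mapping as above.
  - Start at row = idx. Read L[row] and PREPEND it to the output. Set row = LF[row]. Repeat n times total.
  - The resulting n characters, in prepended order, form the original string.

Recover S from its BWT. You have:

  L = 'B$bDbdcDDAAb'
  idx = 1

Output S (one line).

LF mapping: 3 0 7 4 8 11 10 5 6 1 2 9
Walk LF starting at row 1, prepending L[row]:
  step 1: row=1, L[1]='$', prepend. Next row=LF[1]=0
  step 2: row=0, L[0]='B', prepend. Next row=LF[0]=3
  step 3: row=3, L[3]='D', prepend. Next row=LF[3]=4
  step 4: row=4, L[4]='b', prepend. Next row=LF[4]=8
  step 5: row=8, L[8]='D', prepend. Next row=LF[8]=6
  step 6: row=6, L[6]='c', prepend. Next row=LF[6]=10
  step 7: row=10, L[10]='A', prepend. Next row=LF[10]=2
  step 8: row=2, L[2]='b', prepend. Next row=LF[2]=7
  step 9: row=7, L[7]='D', prepend. Next row=LF[7]=5
  step 10: row=5, L[5]='d', prepend. Next row=LF[5]=11
  step 11: row=11, L[11]='b', prepend. Next row=LF[11]=9
  step 12: row=9, L[9]='A', prepend. Next row=LF[9]=1
Reversed output: AbdDbAcDbDB$

Answer: AbdDbAcDbDB$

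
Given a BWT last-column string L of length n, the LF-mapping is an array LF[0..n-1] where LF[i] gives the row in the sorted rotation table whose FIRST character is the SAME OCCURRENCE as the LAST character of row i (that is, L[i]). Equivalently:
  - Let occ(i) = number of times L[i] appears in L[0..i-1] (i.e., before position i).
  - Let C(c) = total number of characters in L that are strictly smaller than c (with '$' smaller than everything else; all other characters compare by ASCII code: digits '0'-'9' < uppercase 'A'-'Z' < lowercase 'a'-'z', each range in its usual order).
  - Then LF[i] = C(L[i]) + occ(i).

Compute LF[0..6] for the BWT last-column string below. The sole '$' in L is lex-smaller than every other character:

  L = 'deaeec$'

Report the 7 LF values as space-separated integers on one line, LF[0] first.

Char counts: '$':1, 'a':1, 'c':1, 'd':1, 'e':3
C (first-col start): C('$')=0, C('a')=1, C('c')=2, C('d')=3, C('e')=4
L[0]='d': occ=0, LF[0]=C('d')+0=3+0=3
L[1]='e': occ=0, LF[1]=C('e')+0=4+0=4
L[2]='a': occ=0, LF[2]=C('a')+0=1+0=1
L[3]='e': occ=1, LF[3]=C('e')+1=4+1=5
L[4]='e': occ=2, LF[4]=C('e')+2=4+2=6
L[5]='c': occ=0, LF[5]=C('c')+0=2+0=2
L[6]='$': occ=0, LF[6]=C('$')+0=0+0=0

Answer: 3 4 1 5 6 2 0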